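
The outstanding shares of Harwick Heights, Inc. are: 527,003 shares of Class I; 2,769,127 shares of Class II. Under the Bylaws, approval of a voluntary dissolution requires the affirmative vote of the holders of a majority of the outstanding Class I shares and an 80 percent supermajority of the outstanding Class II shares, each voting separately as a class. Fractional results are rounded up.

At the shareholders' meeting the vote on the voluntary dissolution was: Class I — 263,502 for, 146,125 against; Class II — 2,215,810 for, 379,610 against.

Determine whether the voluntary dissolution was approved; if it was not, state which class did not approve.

Class I: a majority of 527003 is 263502; 263,502 required, 263,502 in favor — approved.
Class II: 4/5 of 2769127 = 2215301.60, rounded up to 2215302; 2,215,302 required, 2,215,810 in favor — approved.

Approved — every class gave the required vote.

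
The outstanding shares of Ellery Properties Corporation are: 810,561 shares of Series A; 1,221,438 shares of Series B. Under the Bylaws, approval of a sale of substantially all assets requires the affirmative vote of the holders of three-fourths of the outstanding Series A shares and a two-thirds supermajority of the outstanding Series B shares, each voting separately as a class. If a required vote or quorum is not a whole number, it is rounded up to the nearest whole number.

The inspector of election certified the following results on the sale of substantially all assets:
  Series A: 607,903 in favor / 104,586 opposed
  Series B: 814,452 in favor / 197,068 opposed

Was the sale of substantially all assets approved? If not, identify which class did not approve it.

Not approved — the Series A shares did not give the required vote.

Series A: 3/4 of 810561 = 607920.75, rounded up to 607921; 607,921 required, 607,903 in favor — not approved.
Series B: 2/3 of 1221438 = 814292; 814,292 required, 814,452 in favor — approved.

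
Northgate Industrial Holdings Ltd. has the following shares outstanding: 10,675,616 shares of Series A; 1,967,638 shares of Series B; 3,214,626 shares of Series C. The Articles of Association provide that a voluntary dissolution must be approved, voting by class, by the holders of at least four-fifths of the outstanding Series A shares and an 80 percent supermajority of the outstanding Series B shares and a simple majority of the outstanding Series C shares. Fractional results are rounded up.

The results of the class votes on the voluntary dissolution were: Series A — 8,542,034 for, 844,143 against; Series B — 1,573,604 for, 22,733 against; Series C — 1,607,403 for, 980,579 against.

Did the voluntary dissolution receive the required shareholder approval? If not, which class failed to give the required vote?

Series A: 4/5 of 10675616 = 8540492.80, rounded up to 8540493; 8,540,493 required, 8,542,034 in favor — approved.
Series B: 4/5 of 1967638 = 1574110.40, rounded up to 1574111; 1,574,111 required, 1,573,604 in favor — not approved.
Series C: a majority of 3214626 is 1607314; 1,607,314 required, 1,607,403 in favor — approved.

Not approved — the Series B shares did not give the required vote.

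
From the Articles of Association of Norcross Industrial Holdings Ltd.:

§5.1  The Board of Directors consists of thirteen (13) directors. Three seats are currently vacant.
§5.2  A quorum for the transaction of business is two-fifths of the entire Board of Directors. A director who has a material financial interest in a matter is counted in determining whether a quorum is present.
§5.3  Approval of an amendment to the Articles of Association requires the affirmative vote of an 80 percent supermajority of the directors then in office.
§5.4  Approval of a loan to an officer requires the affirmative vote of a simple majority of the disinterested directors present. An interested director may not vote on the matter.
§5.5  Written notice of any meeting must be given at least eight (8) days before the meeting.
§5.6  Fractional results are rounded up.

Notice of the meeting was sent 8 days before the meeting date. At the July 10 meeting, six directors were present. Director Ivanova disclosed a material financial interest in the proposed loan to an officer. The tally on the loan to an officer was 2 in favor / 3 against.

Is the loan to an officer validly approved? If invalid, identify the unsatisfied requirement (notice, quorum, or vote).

Invalid — vote requirement not satisfied.

Notice: 8 days given; 8 required (8 ≥ 8). Satisfied.
Quorum: 6 present (interested directors count toward quorum); quorum is 6. Satisfied.
Vote: the loan to an officer requires a majority of the disinterested directors present (6 − 1 = 5). A majority of 5 is 3, so 3 affirmative votes are needed; 2 voted in favor. Not satisfied.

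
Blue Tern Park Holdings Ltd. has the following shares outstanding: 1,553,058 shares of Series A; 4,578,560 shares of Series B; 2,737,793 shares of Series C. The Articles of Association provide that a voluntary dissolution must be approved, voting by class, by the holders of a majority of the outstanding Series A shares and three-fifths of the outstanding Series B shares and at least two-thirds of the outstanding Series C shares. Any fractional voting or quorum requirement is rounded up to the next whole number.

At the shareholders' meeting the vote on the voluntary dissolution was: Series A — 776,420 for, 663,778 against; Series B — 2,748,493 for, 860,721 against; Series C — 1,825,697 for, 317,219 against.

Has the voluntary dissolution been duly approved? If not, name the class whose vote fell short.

Not approved — the Series A shares did not give the required vote.

Series A: a majority of 1553058 is 776530; 776,530 required, 776,420 in favor — not approved.
Series B: 3/5 of 4578560 = 2747136; 2,747,136 required, 2,748,493 in favor — approved.
Series C: 2/3 of 2737793 = 1825195.33, rounded up to 1825196; 1,825,196 required, 1,825,697 in favor — approved.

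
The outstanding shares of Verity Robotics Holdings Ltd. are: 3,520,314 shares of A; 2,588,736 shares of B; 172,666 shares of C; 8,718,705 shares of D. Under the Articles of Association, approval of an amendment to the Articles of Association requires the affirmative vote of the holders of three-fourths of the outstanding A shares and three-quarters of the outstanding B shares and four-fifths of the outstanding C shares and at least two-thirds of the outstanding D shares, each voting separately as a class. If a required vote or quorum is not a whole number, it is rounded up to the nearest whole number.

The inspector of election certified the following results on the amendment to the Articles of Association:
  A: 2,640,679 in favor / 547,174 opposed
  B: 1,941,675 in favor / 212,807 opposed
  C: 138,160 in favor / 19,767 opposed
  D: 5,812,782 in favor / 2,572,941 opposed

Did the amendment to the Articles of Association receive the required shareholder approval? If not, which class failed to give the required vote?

Approved — every class gave the required vote.

A: 3/4 of 3520314 = 2640235.50, rounded up to 2640236; 2,640,236 required, 2,640,679 in favor — approved.
B: 3/4 of 2588736 = 1941552; 1,941,552 required, 1,941,675 in favor — approved.
C: 4/5 of 172666 = 138132.80, rounded up to 138133; 138,133 required, 138,160 in favor — approved.
D: 2/3 of 8718705 = 5812470; 5,812,470 required, 5,812,782 in favor — approved.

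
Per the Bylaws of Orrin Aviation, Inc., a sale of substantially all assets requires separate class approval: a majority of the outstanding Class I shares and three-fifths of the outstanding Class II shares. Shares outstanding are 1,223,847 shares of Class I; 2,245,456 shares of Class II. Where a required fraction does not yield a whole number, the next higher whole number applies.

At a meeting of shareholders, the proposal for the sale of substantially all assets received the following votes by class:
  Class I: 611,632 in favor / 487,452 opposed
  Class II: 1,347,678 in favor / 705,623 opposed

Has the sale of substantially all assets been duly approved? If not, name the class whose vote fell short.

Class I: a majority of 1223847 is 611924; 611,924 required, 611,632 in favor — not approved.
Class II: 3/5 of 2245456 = 1347273.60, rounded up to 1347274; 1,347,274 required, 1,347,678 in favor — approved.

Not approved — the Class I shares did not give the required vote.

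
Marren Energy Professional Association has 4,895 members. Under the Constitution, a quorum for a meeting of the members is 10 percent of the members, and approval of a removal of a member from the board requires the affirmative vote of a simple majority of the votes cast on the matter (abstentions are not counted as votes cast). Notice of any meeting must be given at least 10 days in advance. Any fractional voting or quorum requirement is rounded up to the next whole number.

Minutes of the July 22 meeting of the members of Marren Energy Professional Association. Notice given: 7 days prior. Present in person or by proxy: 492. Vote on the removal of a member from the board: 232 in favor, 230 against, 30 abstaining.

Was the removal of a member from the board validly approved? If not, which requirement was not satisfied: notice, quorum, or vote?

Notice: 7 days given; 10 required. Not satisfied.
Quorum: 10% of 4,895 = 489.50, rounded up to 490; 492 present. Satisfied.
Vote: requires a majority of the votes cast (492 − 30 abstaining = 462); a majority of 462 is 232, so 232 needed; 232 in favor. Satisfied.

Invalid — notice requirement not satisfied.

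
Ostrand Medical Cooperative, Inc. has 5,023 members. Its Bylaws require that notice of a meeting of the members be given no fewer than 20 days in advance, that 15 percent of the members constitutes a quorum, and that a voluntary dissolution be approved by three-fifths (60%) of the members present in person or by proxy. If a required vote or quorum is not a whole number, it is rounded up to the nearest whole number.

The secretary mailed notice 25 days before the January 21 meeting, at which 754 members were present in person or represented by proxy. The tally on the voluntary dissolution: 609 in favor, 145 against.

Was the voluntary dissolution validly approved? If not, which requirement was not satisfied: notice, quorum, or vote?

Valid — all requirements satisfied.

Notice: 25 days given; 20 required. Satisfied.
Quorum: 15% of 5,023 = 753.45, rounded up to 754; 754 present. Satisfied.
Vote: requires three-fifths of those present (754); 3/5 of 754 = 452.40, rounded up to 453, so 453 needed; 609 in favor. Satisfied.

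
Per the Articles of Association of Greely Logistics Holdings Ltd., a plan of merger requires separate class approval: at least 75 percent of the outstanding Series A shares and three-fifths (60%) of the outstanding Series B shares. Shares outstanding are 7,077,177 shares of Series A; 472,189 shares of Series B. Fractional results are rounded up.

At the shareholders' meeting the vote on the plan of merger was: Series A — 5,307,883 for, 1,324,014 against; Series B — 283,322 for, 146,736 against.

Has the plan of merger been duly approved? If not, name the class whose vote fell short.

Approved — every class gave the required vote.

Series A: 3/4 of 7077177 = 5307882.75, rounded up to 5307883; 5,307,883 required, 5,307,883 in favor — approved.
Series B: 3/5 of 472189 = 283313.40, rounded up to 283314; 283,314 required, 283,322 in favor — approved.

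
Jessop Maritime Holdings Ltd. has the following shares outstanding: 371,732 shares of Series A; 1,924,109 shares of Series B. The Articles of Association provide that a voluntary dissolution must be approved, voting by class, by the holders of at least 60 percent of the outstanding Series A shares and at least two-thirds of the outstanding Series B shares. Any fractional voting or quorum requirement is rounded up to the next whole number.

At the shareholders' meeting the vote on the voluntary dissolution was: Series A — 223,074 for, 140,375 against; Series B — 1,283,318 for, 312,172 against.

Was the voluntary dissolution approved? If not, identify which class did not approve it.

Series A: 3/5 of 371732 = 223039.20, rounded up to 223040; 223,040 required, 223,074 in favor — approved.
Series B: 2/3 of 1924109 = 1282739.33, rounded up to 1282740; 1,282,740 required, 1,283,318 in favor — approved.

Approved — every class gave the required vote.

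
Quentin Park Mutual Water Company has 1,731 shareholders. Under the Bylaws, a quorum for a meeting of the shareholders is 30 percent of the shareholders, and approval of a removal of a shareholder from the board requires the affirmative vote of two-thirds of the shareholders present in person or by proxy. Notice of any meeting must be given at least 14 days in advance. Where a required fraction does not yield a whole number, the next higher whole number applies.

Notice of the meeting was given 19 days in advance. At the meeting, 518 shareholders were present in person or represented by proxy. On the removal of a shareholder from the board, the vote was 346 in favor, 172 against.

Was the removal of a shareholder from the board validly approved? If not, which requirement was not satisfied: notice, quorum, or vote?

Invalid — quorum requirement not satisfied.

Notice: 19 days given; 14 required. Satisfied.
Quorum: 30% of 1,731 = 519.30, rounded up to 520; 518 present. Not satisfied.
Vote: requires two-thirds of those present (518); 2/3 of 518 = 345.33, rounded up to 346, so 346 needed; 346 in favor. Satisfied.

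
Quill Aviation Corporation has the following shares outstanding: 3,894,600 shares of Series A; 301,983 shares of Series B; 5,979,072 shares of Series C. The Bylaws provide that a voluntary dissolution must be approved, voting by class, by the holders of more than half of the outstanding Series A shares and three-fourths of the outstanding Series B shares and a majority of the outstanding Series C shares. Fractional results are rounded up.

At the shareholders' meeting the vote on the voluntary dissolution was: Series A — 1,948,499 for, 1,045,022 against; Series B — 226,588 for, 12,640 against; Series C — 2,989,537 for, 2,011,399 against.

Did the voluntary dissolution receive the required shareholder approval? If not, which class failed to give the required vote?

Series A: a majority of 3894600 is 1947301; 1,947,301 required, 1,948,499 in favor — approved.
Series B: 3/4 of 301983 = 226487.25, rounded up to 226488; 226,488 required, 226,588 in favor — approved.
Series C: a majority of 5979072 is 2989537; 2,989,537 required, 2,989,537 in favor — approved.

Approved — every class gave the required vote.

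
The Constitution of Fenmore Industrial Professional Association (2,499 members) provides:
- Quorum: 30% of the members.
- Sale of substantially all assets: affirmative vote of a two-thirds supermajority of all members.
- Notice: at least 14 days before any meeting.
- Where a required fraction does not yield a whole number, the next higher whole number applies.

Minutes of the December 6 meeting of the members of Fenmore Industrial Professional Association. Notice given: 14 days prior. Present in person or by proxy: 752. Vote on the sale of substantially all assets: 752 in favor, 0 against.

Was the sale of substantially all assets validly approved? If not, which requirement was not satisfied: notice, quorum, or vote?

Invalid — vote requirement not satisfied.

Notice: 14 days given; 14 required. Satisfied.
Quorum: 30% of 2,499 = 749.70, rounded up to 750; 752 present. Satisfied.
Vote: requires two-thirds of all members (2,499); 2/3 of 2499 = 1666, so 1,666 needed; 752 in favor. Not satisfied.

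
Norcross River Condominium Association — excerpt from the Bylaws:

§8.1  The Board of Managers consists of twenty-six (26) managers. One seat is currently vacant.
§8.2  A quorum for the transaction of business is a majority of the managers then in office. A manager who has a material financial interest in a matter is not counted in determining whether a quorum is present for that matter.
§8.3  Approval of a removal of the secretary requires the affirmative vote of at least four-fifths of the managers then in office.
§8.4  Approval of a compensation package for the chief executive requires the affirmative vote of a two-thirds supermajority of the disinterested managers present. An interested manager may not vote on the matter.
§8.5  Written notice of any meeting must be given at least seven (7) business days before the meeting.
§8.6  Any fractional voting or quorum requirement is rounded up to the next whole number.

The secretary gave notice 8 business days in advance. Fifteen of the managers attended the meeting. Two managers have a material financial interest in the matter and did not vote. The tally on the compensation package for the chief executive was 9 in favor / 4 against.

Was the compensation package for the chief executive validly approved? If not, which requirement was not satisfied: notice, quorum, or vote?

Valid — all requirements satisfied.

Notice: 8 business days given; 7 required (8 ≥ 7). Satisfied.
Quorum: 15 present, but the 2 interested managers do not count, leaving 13. Quorum is 13. Satisfied.
Vote: the compensation package for the chief executive requires two-thirds of the disinterested managers present (15 − 2 = 13). 2/3 of 13 = 8.67, rounded up to 9, so 9 affirmative votes are needed; 9 voted in favor. Satisfied.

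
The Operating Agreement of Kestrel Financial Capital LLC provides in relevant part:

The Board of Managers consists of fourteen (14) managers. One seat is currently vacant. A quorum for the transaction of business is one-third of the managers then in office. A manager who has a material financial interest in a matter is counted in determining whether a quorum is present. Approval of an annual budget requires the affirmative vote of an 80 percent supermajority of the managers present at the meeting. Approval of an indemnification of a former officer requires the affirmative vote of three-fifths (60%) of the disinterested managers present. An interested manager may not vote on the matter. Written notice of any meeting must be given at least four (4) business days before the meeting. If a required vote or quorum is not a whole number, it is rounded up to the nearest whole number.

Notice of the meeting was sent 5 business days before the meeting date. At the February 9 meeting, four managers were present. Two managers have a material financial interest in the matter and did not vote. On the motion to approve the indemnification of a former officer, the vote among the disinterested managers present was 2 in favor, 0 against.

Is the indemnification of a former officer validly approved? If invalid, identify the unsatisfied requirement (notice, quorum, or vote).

Notice: 5 business days given; 4 required (5 ≥ 4). Satisfied.
Quorum: 4 present (interested managers count toward quorum); quorum is 5. Not satisfied.
Vote: the indemnification of a former officer requires three-fifths of the disinterested managers present (4 − 2 = 2). 3/5 of 2 = 1.20, rounded up to 2, so 2 affirmative votes are needed; 2 voted in favor. Satisfied. (Moot — without a quorum no business can be validly transacted.)

Invalid — quorum requirement not satisfied.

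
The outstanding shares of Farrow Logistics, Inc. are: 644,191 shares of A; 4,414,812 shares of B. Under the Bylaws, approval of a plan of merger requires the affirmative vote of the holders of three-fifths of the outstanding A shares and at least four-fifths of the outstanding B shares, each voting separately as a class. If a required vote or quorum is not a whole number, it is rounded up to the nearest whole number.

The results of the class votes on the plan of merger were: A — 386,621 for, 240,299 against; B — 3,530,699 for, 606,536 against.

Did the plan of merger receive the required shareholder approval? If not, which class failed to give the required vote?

Not approved — the B shares did not give the required vote.

A: 3/5 of 644191 = 386514.60, rounded up to 386515; 386,515 required, 386,621 in favor — approved.
B: 4/5 of 4414812 = 3531849.60, rounded up to 3531850; 3,531,850 required, 3,530,699 in favor — not approved.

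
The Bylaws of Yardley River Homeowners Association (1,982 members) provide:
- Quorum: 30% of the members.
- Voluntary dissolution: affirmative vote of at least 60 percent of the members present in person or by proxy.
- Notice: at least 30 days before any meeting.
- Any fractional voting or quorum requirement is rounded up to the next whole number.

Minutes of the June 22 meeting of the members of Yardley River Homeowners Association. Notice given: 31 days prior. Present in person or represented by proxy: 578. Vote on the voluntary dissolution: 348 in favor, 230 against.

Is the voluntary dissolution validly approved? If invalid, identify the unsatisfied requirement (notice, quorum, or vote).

Invalid — quorum requirement not satisfied.

Notice: 31 days given; 30 required. Satisfied.
Quorum: 30% of 1,982 = 594.60, rounded up to 595; 578 present. Not satisfied.
Vote: requires three-fifths of those present (578); 3/5 of 578 = 346.80, rounded up to 347, so 347 needed; 348 in favor. Satisfied.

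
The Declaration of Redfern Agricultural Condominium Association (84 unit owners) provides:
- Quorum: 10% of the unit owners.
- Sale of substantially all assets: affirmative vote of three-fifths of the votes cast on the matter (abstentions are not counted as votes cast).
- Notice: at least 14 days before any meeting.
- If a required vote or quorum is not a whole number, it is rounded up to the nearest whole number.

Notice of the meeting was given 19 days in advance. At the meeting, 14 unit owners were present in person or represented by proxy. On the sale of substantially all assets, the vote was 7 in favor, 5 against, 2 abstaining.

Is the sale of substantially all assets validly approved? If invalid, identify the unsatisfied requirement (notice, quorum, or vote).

Invalid — vote requirement not satisfied.

Notice: 19 days given; 14 required. Satisfied.
Quorum: 10% of 84 = 8.40, rounded up to 9; 14 present. Satisfied.
Vote: requires three-fifths of the votes cast (14 − 2 abstaining = 12); 3/5 of 12 = 7.20, rounded up to 8, so 8 needed; 7 in favor. Not satisfied.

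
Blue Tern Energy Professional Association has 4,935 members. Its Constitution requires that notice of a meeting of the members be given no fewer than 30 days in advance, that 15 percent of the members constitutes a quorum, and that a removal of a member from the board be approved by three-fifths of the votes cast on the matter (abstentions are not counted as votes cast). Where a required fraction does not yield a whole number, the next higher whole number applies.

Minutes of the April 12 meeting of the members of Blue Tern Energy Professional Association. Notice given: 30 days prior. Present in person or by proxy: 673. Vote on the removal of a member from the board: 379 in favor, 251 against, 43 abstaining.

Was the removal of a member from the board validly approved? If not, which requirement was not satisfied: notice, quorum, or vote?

Invalid — quorum requirement not satisfied.

Notice: 30 days given; 30 required. Satisfied.
Quorum: 15% of 4,935 = 740.25, rounded up to 741; 673 present. Not satisfied.
Vote: requires three-fifths of the votes cast (673 − 43 abstaining = 630); 3/5 of 630 = 378, so 378 needed; 379 in favor. Satisfied.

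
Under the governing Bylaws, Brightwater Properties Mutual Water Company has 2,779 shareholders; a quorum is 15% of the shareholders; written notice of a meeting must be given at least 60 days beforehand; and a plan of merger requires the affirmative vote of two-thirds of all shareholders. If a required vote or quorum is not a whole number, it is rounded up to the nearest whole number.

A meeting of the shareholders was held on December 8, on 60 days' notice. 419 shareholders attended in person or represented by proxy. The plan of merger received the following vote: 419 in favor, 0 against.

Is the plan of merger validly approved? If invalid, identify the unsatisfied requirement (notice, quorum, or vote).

Notice: 60 days given; 60 required. Satisfied.
Quorum: 15% of 2,779 = 416.85, rounded up to 417; 419 present. Satisfied.
Vote: requires two-thirds of all shareholders (2,779); 2/3 of 2779 = 1852.67, rounded up to 1853, so 1,853 needed; 419 in favor. Not satisfied.

Invalid — vote requirement not satisfied.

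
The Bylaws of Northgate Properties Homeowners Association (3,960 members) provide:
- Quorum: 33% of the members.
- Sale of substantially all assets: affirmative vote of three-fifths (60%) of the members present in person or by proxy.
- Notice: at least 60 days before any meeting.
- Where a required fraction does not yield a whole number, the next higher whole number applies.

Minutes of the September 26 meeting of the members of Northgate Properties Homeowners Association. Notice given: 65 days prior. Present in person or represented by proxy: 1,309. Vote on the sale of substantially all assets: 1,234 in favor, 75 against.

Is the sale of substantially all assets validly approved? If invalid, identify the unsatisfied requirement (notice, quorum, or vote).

Valid — all requirements satisfied.

Notice: 65 days given; 60 required. Satisfied.
Quorum: 33% of 3,960 = 1,306.80, rounded up to 1,307; 1,309 present. Satisfied.
Vote: requires three-fifths of those present (1,309); 3/5 of 1309 = 785.40, rounded up to 786, so 786 needed; 1,234 in favor. Satisfied.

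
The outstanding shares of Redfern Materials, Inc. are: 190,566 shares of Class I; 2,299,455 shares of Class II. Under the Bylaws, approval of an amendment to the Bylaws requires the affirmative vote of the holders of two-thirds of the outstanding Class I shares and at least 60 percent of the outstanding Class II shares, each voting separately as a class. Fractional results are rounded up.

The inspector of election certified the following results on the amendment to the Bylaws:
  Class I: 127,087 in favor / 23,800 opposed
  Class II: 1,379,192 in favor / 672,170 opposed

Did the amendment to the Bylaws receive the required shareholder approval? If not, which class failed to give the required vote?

Not approved — the Class II shares did not give the required vote.

Class I: 2/3 of 190566 = 127044; 127,044 required, 127,087 in favor — approved.
Class II: 3/5 of 2299455 = 1379673; 1,379,673 required, 1,379,192 in favor — not approved.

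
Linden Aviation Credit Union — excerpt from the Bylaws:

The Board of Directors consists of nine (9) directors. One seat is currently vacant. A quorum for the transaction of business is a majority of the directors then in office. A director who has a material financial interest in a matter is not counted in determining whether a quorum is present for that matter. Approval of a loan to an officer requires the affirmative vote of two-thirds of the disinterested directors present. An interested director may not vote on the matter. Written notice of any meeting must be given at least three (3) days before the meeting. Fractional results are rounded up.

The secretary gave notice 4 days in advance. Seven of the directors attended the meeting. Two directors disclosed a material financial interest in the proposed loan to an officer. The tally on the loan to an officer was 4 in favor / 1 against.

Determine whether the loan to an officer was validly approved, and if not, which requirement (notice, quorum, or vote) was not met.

Notice: 4 days given; 3 required (4 ≥ 3). Satisfied.
Quorum: 7 present, but the 2 interested directors do not count, leaving 5. Quorum is 5. Satisfied.
Vote: the loan to an officer requires two-thirds of the disinterested directors present (7 − 2 = 5). 2/3 of 5 = 3.33, rounded up to 4, so 4 affirmative votes are needed; 4 voted in favor. Satisfied.

Valid — all requirements satisfied.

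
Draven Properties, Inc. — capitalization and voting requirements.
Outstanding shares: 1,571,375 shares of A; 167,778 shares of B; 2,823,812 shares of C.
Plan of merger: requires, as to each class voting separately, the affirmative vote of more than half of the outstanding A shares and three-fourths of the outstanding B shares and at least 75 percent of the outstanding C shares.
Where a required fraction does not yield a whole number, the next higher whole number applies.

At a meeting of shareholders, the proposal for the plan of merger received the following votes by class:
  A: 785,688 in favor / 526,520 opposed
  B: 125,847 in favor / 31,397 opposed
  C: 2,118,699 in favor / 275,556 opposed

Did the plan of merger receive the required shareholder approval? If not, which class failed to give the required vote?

A: a majority of 1571375 is 785688; 785,688 required, 785,688 in favor — approved.
B: 3/4 of 167778 = 125833.50, rounded up to 125834; 125,834 required, 125,847 in favor — approved.
C: 3/4 of 2823812 = 2117859; 2,117,859 required, 2,118,699 in favor — approved.

Approved — every class gave the required vote.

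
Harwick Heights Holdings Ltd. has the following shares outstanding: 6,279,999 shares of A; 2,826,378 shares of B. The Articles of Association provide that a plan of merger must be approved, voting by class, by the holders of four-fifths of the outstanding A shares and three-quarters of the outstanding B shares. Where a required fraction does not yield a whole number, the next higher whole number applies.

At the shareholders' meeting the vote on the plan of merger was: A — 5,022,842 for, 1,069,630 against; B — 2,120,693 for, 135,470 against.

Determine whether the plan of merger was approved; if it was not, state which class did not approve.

A: 4/5 of 6279999 = 5023999.20, rounded up to 5024000; 5,024,000 required, 5,022,842 in favor — not approved.
B: 3/4 of 2826378 = 2119783.50, rounded up to 2119784; 2,119,784 required, 2,120,693 in favor — approved.

Not approved — the A shares did not give the required vote.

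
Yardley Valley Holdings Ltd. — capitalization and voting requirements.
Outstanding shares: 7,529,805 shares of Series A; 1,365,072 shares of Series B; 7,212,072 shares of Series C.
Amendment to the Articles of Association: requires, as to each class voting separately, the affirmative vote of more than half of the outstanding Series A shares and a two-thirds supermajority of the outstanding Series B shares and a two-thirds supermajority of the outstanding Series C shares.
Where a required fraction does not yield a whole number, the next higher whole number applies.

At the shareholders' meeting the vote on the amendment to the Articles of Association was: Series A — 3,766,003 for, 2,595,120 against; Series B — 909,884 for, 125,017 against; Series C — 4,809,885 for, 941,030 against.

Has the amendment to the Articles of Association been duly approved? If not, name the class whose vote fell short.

Not approved — the Series B shares did not give the required vote.

Series A: a majority of 7529805 is 3764903; 3,764,903 required, 3,766,003 in favor — approved.
Series B: 2/3 of 1365072 = 910048; 910,048 required, 909,884 in favor — not approved.
Series C: 2/3 of 7212072 = 4808048; 4,808,048 required, 4,809,885 in favor — approved.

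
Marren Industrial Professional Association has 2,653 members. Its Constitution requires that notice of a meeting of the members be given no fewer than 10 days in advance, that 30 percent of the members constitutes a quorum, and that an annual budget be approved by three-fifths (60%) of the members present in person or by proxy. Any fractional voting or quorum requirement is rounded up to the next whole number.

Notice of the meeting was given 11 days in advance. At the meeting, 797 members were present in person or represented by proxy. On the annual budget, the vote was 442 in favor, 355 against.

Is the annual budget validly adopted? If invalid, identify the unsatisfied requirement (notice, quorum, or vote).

Notice: 11 days given; 10 required. Satisfied.
Quorum: 30% of 2,653 = 795.90, rounded up to 796; 797 present. Satisfied.
Vote: requires three-fifths of those present (797); 3/5 of 797 = 478.20, rounded up to 479, so 479 needed; 442 in favor. Not satisfied.

Invalid — vote requirement not satisfied.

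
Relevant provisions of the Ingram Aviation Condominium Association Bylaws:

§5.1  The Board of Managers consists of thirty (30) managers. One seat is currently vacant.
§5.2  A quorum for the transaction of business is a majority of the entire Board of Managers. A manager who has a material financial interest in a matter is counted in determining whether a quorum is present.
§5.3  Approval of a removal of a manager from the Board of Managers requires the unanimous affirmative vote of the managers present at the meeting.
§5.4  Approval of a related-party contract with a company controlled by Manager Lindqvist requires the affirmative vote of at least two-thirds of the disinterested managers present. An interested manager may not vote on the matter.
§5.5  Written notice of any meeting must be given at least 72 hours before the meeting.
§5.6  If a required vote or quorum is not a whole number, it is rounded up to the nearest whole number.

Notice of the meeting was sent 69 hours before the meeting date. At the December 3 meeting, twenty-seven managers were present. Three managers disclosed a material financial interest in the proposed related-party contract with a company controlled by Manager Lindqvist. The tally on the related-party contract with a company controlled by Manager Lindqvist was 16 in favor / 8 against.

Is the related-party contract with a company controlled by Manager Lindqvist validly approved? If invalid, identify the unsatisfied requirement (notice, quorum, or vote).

Invalid — notice requirement not satisfied.

Notice: 69 hours given; 72 required (69 < 72). Not satisfied.
Quorum: 27 present (interested managers count toward quorum); quorum is 16. Satisfied.
Vote: the related-party contract with a company controlled by Manager Lindqvist requires two-thirds of the disinterested managers present (27 − 3 = 24). 2/3 of 24 = 16, so 16 affirmative votes are needed; 16 voted in favor. Satisfied.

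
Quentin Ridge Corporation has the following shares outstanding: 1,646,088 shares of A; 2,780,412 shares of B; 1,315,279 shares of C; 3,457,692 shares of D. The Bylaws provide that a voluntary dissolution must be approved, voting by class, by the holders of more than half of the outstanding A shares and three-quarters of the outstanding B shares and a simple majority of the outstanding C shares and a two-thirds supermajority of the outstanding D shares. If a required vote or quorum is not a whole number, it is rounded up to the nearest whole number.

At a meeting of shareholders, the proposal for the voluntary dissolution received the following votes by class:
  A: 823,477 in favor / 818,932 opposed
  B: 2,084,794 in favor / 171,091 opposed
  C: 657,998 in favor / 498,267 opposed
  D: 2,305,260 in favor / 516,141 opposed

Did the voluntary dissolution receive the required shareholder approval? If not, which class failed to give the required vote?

A: a majority of 1646088 is 823045; 823,045 required, 823,477 in favor — approved.
B: 3/4 of 2780412 = 2085309; 2,085,309 required, 2,084,794 in favor — not approved.
C: a majority of 1315279 is 657640; 657,640 required, 657,998 in favor — approved.
D: 2/3 of 3457692 = 2305128; 2,305,128 required, 2,305,260 in favor — approved.

Not approved — the B shares did not give the required vote.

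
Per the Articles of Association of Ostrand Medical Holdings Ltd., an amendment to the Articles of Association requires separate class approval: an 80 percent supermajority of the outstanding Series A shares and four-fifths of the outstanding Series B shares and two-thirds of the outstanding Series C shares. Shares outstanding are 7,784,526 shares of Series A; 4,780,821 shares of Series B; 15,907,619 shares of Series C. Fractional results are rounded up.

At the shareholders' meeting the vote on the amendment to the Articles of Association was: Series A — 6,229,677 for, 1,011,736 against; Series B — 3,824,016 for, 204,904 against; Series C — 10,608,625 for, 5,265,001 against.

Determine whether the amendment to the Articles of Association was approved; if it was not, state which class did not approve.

Series A: 4/5 of 7784526 = 6227620.80, rounded up to 6227621; 6,227,621 required, 6,229,677 in favor — approved.
Series B: 4/5 of 4780821 = 3824656.80, rounded up to 3824657; 3,824,657 required, 3,824,016 in favor — not approved.
Series C: 2/3 of 15907619 = 10605079.33, rounded up to 10605080; 10,605,080 required, 10,608,625 in favor — approved.

Not approved — the Series B shares did not give the required vote.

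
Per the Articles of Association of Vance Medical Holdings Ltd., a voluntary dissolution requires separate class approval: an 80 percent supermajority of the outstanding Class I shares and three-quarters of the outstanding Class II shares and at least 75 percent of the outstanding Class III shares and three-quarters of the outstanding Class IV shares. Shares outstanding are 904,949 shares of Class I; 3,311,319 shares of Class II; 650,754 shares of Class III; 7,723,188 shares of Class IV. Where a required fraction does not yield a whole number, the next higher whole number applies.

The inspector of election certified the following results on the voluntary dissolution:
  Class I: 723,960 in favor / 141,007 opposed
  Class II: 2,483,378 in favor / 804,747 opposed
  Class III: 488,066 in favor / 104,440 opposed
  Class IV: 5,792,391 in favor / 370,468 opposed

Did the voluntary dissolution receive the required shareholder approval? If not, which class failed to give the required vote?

Class I: 4/5 of 904949 = 723959.20, rounded up to 723960; 723,960 required, 723,960 in favor — approved.
Class II: 3/4 of 3311319 = 2483489.25, rounded up to 2483490; 2,483,490 required, 2,483,378 in favor — not approved.
Class III: 3/4 of 650754 = 488065.50, rounded up to 488066; 488,066 required, 488,066 in favor — approved.
Class IV: 3/4 of 7723188 = 5792391; 5,792,391 required, 5,792,391 in favor — approved.

Not approved — the Class II shares did not give the required vote.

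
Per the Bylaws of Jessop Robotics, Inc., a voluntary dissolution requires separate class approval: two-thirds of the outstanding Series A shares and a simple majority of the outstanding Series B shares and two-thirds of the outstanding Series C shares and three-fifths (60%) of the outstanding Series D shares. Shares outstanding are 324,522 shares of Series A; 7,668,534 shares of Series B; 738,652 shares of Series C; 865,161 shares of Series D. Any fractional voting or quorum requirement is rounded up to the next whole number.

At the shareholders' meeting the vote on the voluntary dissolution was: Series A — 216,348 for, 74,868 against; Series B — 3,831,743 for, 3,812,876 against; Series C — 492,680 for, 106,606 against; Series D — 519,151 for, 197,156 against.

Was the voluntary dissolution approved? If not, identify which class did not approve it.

Series A: 2/3 of 324522 = 216348; 216,348 required, 216,348 in favor — approved.
Series B: a majority of 7668534 is 3834268; 3,834,268 required, 3,831,743 in favor — not approved.
Series C: 2/3 of 738652 = 492434.67, rounded up to 492435; 492,435 required, 492,680 in favor — approved.
Series D: 3/5 of 865161 = 519096.60, rounded up to 519097; 519,097 required, 519,151 in favor — approved.

Not approved — the Series B shares did not give the required vote.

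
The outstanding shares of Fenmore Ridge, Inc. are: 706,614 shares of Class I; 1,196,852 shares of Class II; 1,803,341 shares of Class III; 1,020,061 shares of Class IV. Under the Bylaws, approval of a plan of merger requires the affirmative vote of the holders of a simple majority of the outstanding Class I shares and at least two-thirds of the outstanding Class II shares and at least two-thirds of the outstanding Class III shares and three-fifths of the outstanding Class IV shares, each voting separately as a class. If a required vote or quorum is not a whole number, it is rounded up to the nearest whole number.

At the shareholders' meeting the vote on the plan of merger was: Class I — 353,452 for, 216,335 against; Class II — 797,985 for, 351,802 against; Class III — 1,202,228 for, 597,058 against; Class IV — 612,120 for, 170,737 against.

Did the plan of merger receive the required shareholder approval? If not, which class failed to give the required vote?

Class I: a majority of 706614 is 353308; 353,308 required, 353,452 in favor — approved.
Class II: 2/3 of 1196852 = 797901.33, rounded up to 797902; 797,902 required, 797,985 in favor — approved.
Class III: 2/3 of 1803341 = 1202227.33, rounded up to 1202228; 1,202,228 required, 1,202,228 in favor — approved.
Class IV: 3/5 of 1020061 = 612036.60, rounded up to 612037; 612,037 required, 612,120 in favor — approved.

Approved — every class gave the required vote.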